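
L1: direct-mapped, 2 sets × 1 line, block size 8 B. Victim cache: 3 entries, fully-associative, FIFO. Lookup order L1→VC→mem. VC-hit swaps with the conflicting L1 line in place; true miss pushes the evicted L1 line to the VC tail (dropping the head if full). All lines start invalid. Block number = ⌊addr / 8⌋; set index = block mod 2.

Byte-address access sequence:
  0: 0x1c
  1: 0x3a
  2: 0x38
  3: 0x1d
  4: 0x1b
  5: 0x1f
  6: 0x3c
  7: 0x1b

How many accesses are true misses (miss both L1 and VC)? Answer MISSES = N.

MISSES = 2

0: 0x1c (blk 3, set 1) → MISS  vc=[]
1: 0x3a (blk 7, set 1) → MISS  vc=[3]
2: 0x38 (blk 7, set 1) → L1-HIT  vc=[3]
3: 0x1d (blk 3, set 1) → VC-HIT  vc=[7]
4: 0x1b (blk 3, set 1) → L1-HIT  vc=[7]
5: 0x1f (blk 3, set 1) → L1-HIT  vc=[7]
6: 0x3c (blk 7, set 1) → VC-HIT  vc=[3]
7: 0x1b (blk 3, set 1) → VC-HIT  vc=[7]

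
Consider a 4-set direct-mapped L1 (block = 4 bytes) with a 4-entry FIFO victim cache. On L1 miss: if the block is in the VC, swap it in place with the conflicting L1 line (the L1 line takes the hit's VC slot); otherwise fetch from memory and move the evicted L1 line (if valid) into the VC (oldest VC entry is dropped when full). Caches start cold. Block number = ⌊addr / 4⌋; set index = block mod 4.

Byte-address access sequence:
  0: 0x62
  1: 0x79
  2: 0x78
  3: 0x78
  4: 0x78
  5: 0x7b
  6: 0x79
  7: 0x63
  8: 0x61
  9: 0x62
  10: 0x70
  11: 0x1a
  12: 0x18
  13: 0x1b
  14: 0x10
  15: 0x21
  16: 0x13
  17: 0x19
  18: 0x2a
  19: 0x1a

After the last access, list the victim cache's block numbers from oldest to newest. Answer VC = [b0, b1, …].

#0 0x62→b24/s0 MISS; vc=[]
#1 0x79→b30/s2 MISS; vc=[]
#2 0x78→b30/s2 L1-HIT; vc=[]
#3 0x78→b30/s2 L1-HIT; vc=[]
#4 0x78→b30/s2 L1-HIT; vc=[]
#5 0x7b→b30/s2 L1-HIT; vc=[]
#6 0x79→b30/s2 L1-HIT; vc=[]
#7 0x63→b24/s0 L1-HIT; vc=[]
#8 0x61→b24/s0 L1-HIT; vc=[]
#9 0x62→b24/s0 L1-HIT; vc=[]
#10 0x70→b28/s0 MISS; vc=[24]
#11 0x1a→b6/s2 MISS; vc=[24,30]
#12 0x18→b6/s2 L1-HIT; vc=[24,30]
#13 0x1b→b6/s2 L1-HIT; vc=[24,30]
#14 0x10→b4/s0 MISS; vc=[24,30,28]
#15 0x21→b8/s0 MISS; vc=[24,30,28,4]
#16 0x13→b4/s0 VC-HIT; vc=[24,30,28,8]
#17 0x19→b6/s2 L1-HIT; vc=[24,30,28,8]
#18 0x2a→b10/s2 MISS; vc=[30,28,8,6]
#19 0x1a→b6/s2 VC-HIT; vc=[30,28,8,10]

VC = [30, 28, 8, 10]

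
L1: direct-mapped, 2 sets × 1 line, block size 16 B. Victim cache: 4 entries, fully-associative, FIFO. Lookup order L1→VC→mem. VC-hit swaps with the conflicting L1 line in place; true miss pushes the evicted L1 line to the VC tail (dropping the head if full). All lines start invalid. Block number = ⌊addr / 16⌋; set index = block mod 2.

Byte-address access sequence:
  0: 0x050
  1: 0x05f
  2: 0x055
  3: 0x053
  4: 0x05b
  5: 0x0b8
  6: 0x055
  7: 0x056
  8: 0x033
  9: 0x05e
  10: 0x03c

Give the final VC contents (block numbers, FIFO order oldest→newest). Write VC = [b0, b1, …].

VC = [11, 5]

#0 0x50→b5/s1 MISS; vc=[]
#1 0x5f→b5/s1 L1-HIT; vc=[]
#2 0x55→b5/s1 L1-HIT; vc=[]
#3 0x53→b5/s1 L1-HIT; vc=[]
#4 0x5b→b5/s1 L1-HIT; vc=[]
#5 0xb8→b11/s1 MISS; vc=[5]
#6 0x55→b5/s1 VC-HIT; vc=[11]
#7 0x56→b5/s1 L1-HIT; vc=[11]
#8 0x33→b3/s1 MISS; vc=[11,5]
#9 0x5e→b5/s1 VC-HIT; vc=[11,3]
#10 0x3c→b3/s1 VC-HIT; vc=[11,5]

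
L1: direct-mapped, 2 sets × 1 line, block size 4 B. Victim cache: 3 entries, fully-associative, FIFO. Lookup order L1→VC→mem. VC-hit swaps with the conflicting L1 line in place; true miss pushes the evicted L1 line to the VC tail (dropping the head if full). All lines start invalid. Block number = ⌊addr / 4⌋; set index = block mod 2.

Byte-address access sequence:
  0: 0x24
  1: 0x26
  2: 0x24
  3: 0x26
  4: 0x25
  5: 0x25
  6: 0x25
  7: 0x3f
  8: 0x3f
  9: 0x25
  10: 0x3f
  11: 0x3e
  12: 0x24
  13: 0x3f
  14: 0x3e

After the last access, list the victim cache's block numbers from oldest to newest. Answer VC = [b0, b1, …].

VC = [9]

0: 0x24 (blk 9, set 1) → MISS  vc=[]
1: 0x26 (blk 9, set 1) → L1-HIT  vc=[]
2: 0x24 (blk 9, set 1) → L1-HIT  vc=[]
3: 0x26 (blk 9, set 1) → L1-HIT  vc=[]
4: 0x25 (blk 9, set 1) → L1-HIT  vc=[]
5: 0x25 (blk 9, set 1) → L1-HIT  vc=[]
6: 0x25 (blk 9, set 1) → L1-HIT  vc=[]
7: 0x3f (blk 15, set 1) → MISS  vc=[9]
8: 0x3f (blk 15, set 1) → L1-HIT  vc=[9]
9: 0x25 (blk 9, set 1) → VC-HIT  vc=[15]
10: 0x3f (blk 15, set 1) → VC-HIT  vc=[9]
11: 0x3e (blk 15, set 1) → L1-HIT  vc=[9]
12: 0x24 (blk 9, set 1) → VC-HIT  vc=[15]
13: 0x3f (blk 15, set 1) → VC-HIT  vc=[9]
14: 0x3e (blk 15, set 1) → L1-HIT  vc=[9]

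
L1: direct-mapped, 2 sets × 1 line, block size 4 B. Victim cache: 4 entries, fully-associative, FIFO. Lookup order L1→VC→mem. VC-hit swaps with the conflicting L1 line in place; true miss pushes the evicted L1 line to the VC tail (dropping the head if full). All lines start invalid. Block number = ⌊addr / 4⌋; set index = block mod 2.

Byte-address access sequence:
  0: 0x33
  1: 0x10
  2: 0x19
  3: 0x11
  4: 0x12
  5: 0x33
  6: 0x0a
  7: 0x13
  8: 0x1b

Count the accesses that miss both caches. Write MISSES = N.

MISSES = 4

0: 0x33 (blk 12, set 0) → MISS  vc=[]
1: 0x10 (blk 4, set 0) → MISS  vc=[12]
2: 0x19 (blk 6, set 0) → MISS  vc=[12, 4]
3: 0x11 (blk 4, set 0) → VC-HIT  vc=[12, 6]
4: 0x12 (blk 4, set 0) → L1-HIT  vc=[12, 6]
5: 0x33 (blk 12, set 0) → VC-HIT  vc=[4, 6]
6: 0xa (blk 2, set 0) → MISS  vc=[4, 6, 12]
7: 0x13 (blk 4, set 0) → VC-HIT  vc=[2, 6, 12]
8: 0x1b (blk 6, set 0) → VC-HIT  vc=[2, 4, 12]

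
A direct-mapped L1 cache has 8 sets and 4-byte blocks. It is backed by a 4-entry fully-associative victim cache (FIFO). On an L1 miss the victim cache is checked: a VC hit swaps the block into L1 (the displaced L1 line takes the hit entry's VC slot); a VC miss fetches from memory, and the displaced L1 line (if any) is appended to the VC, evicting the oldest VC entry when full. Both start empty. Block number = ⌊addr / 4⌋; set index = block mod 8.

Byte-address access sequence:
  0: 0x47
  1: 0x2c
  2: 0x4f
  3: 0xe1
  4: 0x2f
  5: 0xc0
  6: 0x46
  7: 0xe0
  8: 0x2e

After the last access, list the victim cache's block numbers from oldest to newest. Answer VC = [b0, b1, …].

  [0] addr=0x47 blk=17 s=1: MISS | VC []
  [1] addr=0x2c blk=11 s=3: MISS | VC []
  [2] addr=0x4f blk=19 s=3: MISS | VC [11]
  [3] addr=0xe1 blk=56 s=0: MISS | VC [11]
  [4] addr=0x2f blk=11 s=3: VC-HIT | VC [19]
  [5] addr=0xc0 blk=48 s=0: MISS | VC [19, 56]
  [6] addr=0x46 blk=17 s=1: L1-HIT | VC [19, 56]
  [7] addr=0xe0 blk=56 s=0: VC-HIT | VC [19, 48]
  [8] addr=0x2e blk=11 s=3: L1-HIT | VC [19, 48]

VC = [19, 48]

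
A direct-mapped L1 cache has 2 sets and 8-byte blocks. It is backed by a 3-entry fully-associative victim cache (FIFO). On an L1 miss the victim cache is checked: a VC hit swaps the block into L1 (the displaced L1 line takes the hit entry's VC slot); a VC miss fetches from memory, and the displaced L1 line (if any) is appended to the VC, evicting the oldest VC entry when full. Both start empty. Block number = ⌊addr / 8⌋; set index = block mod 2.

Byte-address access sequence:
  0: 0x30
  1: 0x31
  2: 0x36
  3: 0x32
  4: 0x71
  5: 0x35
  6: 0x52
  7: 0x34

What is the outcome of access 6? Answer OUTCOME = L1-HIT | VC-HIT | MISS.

0: 0x30 (blk 6, set 0) → MISS  vc=[]
1: 0x31 (blk 6, set 0) → L1-HIT  vc=[]
2: 0x36 (blk 6, set 0) → L1-HIT  vc=[]
3: 0x32 (blk 6, set 0) → L1-HIT  vc=[]
4: 0x71 (blk 14, set 0) → MISS  vc=[6]
5: 0x35 (blk 6, set 0) → VC-HIT  vc=[14]
6: 0x52 (blk 10, set 0) → MISS  vc=[14, 6]
7: 0x34 (blk 6, set 0) → VC-HIT  vc=[14, 10]

OUTCOME = MISS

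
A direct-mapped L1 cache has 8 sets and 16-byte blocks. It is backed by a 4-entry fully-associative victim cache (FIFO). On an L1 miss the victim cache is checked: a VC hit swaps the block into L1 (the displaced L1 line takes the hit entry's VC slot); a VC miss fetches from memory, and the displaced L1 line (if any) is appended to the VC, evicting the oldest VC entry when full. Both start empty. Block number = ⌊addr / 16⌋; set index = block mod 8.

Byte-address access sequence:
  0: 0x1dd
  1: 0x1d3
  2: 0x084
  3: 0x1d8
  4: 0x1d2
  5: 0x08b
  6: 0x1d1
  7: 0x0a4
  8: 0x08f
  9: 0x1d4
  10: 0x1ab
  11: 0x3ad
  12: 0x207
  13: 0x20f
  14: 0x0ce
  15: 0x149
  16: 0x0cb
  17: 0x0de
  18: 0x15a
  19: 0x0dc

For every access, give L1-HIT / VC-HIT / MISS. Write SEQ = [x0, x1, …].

  [0] addr=0x1dd blk=29 s=5: MISS | VC []
  [1] addr=0x1d3 blk=29 s=5: L1-HIT | VC []
  [2] addr=0x84 blk=8 s=0: MISS | VC []
  [3] addr=0x1d8 blk=29 s=5: L1-HIT | VC []
  [4] addr=0x1d2 blk=29 s=5: L1-HIT | VC []
  [5] addr=0x8b blk=8 s=0: L1-HIT | VC []
  [6] addr=0x1d1 blk=29 s=5: L1-HIT | VC []
  [7] addr=0xa4 blk=10 s=2: MISS | VC []
  [8] addr=0x8f blk=8 s=0: L1-HIT | VC []
  [9] addr=0x1d4 blk=29 s=5: L1-HIT | VC []
  [10] addr=0x1ab blk=26 s=2: MISS | VC [10]
  [11] addr=0x3ad blk=58 s=2: MISS | VC [10, 26]
  [12] addr=0x207 blk=32 s=0: MISS | VC [10, 26, 8]
  [13] addr=0x20f blk=32 s=0: L1-HIT | VC [10, 26, 8]
  [14] addr=0xce blk=12 s=4: MISS | VC [10, 26, 8]
  [15] addr=0x149 blk=20 s=4: MISS | VC [10, 26, 8, 12]
  [16] addr=0xcb blk=12 s=4: VC-HIT | VC [10, 26, 8, 20]
  [17] addr=0xde blk=13 s=5: MISS | VC [26, 8, 20, 29]
  [18] addr=0x15a blk=21 s=5: MISS | VC [8, 20, 29, 13]
  [19] addr=0xdc blk=13 s=5: VC-HIT | VC [8, 20, 29, 21]

SEQ = [MISS, L1-HIT, MISS, L1-HIT, L1-HIT, L1-HIT, L1-HIT, MISS, L1-HIT, L1-HIT, MISS, MISS, MISS, L1-HIT, MISS, MISS, VC-HIT, MISS, MISS, VC-HIT]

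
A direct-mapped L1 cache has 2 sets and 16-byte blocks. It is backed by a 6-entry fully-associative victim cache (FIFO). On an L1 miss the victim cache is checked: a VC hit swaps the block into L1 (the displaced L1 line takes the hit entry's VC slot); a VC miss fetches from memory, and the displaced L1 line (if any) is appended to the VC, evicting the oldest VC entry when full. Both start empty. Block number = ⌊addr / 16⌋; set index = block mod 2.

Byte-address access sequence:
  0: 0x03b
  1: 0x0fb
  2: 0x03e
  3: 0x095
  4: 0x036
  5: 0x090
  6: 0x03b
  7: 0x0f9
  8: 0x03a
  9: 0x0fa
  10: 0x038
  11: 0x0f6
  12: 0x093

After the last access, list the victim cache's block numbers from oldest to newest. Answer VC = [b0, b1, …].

VC = [3, 15]

  [0] addr=0x3b blk=3 s=1: MISS | VC []
  [1] addr=0xfb blk=15 s=1: MISS | VC [3]
  [2] addr=0x3e blk=3 s=1: VC-HIT | VC [15]
  [3] addr=0x95 blk=9 s=1: MISS | VC [15, 3]
  [4] addr=0x36 blk=3 s=1: VC-HIT | VC [15, 9]
  [5] addr=0x90 blk=9 s=1: VC-HIT | VC [15, 3]
  [6] addr=0x3b blk=3 s=1: VC-HIT | VC [15, 9]
  [7] addr=0xf9 blk=15 s=1: VC-HIT | VC [3, 9]
  [8] addr=0x3a blk=3 s=1: VC-HIT | VC [15, 9]
  [9] addr=0xfa blk=15 s=1: VC-HIT | VC [3, 9]
  [10] addr=0x38 blk=3 s=1: VC-HIT | VC [15, 9]
  [11] addr=0xf6 blk=15 s=1: VC-HIT | VC [3, 9]
  [12] addr=0x93 blk=9 s=1: VC-HIT | VC [3, 15]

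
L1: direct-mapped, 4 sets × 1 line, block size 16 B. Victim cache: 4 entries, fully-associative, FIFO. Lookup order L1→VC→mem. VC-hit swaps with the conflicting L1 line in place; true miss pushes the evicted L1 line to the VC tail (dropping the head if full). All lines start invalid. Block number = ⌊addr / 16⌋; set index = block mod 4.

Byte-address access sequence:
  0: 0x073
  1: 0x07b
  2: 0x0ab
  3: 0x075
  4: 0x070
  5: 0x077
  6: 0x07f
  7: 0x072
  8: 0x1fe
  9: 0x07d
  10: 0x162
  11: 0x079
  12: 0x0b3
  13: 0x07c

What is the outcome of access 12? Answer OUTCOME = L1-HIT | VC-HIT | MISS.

  [0] addr=0x73 blk=7 s=3: MISS | VC []
  [1] addr=0x7b blk=7 s=3: L1-HIT | VC []
  [2] addr=0xab blk=10 s=2: MISS | VC []
  [3] addr=0x75 blk=7 s=3: L1-HIT | VC []
  [4] addr=0x70 blk=7 s=3: L1-HIT | VC []
  [5] addr=0x77 blk=7 s=3: L1-HIT | VC []
  [6] addr=0x7f blk=7 s=3: L1-HIT | VC []
  [7] addr=0x72 blk=7 s=3: L1-HIT | VC []
  [8] addr=0x1fe blk=31 s=3: MISS | VC [7]
  [9] addr=0x7d blk=7 s=3: VC-HIT | VC [31]
  [10] addr=0x162 blk=22 s=2: MISS | VC [31, 10]
  [11] addr=0x79 blk=7 s=3: L1-HIT | VC [31, 10]
  [12] addr=0xb3 blk=11 s=3: MISS | VC [31, 10, 7]
  [13] addr=0x7c blk=7 s=3: VC-HIT | VC [31, 10, 11]

OUTCOME = MISS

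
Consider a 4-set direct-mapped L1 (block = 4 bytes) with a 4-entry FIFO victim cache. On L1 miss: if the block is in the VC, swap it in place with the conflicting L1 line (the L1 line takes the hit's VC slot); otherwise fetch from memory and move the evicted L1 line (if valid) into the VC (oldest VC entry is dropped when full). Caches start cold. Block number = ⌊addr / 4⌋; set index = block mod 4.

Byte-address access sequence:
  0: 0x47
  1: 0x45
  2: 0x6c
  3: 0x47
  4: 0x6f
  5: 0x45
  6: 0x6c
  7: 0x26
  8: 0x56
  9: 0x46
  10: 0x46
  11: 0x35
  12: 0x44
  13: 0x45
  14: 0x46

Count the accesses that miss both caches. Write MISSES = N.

0: 0x47 (blk 17, set 1) → MISS  vc=[]
1: 0x45 (blk 17, set 1) → L1-HIT  vc=[]
2: 0x6c (blk 27, set 3) → MISS  vc=[]
3: 0x47 (blk 17, set 1) → L1-HIT  vc=[]
4: 0x6f (blk 27, set 3) → L1-HIT  vc=[]
5: 0x45 (blk 17, set 1) → L1-HIT  vc=[]
6: 0x6c (blk 27, set 3) → L1-HIT  vc=[]
7: 0x26 (blk 9, set 1) → MISS  vc=[17]
8: 0x56 (blk 21, set 1) → MISS  vc=[17, 9]
9: 0x46 (blk 17, set 1) → VC-HIT  vc=[21, 9]
10: 0x46 (blk 17, set 1) → L1-HIT  vc=[21, 9]
11: 0x35 (blk 13, set 1) → MISS  vc=[21, 9, 17]
12: 0x44 (blk 17, set 1) → VC-HIT  vc=[21, 9, 13]
13: 0x45 (blk 17, set 1) → L1-HIT  vc=[21, 9, 13]
14: 0x46 (blk 17, set 1) → L1-HIT  vc=[21, 9, 13]

MISSES = 5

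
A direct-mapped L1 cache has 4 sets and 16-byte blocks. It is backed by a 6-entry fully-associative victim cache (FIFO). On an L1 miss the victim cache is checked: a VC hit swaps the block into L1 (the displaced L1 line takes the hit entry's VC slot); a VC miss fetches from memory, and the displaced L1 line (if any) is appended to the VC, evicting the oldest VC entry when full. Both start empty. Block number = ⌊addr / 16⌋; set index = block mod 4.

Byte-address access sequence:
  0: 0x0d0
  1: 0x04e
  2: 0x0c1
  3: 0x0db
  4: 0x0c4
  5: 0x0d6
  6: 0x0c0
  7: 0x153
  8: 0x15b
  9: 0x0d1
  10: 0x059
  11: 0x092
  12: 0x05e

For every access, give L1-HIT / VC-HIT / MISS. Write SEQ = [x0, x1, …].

SEQ = [MISS, MISS, MISS, L1-HIT, L1-HIT, L1-HIT, L1-HIT, MISS, L1-HIT, VC-HIT, MISS, MISS, VC-HIT]

#0 0xd0→b13/s1 MISS; vc=[]
#1 0x4e→b4/s0 MISS; vc=[]
#2 0xc1→b12/s0 MISS; vc=[4]
#3 0xdb→b13/s1 L1-HIT; vc=[4]
#4 0xc4→b12/s0 L1-HIT; vc=[4]
#5 0xd6→b13/s1 L1-HIT; vc=[4]
#6 0xc0→b12/s0 L1-HIT; vc=[4]
#7 0x153→b21/s1 MISS; vc=[4,13]
#8 0x15b→b21/s1 L1-HIT; vc=[4,13]
#9 0xd1→b13/s1 VC-HIT; vc=[4,21]
#10 0x59→b5/s1 MISS; vc=[4,21,13]
#11 0x92→b9/s1 MISS; vc=[4,21,13,5]
#12 0x5e→b5/s1 VC-HIT; vc=[4,21,13,9]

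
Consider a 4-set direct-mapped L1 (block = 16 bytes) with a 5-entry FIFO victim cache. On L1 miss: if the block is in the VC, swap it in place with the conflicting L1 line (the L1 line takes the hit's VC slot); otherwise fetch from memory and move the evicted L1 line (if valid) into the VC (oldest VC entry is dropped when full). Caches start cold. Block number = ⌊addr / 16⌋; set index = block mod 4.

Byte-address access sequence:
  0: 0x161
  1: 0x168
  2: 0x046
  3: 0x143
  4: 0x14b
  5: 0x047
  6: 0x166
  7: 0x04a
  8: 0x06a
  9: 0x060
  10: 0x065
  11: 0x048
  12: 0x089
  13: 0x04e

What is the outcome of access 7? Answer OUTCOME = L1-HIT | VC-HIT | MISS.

  [0] addr=0x161 blk=22 s=2: MISS | VC []
  [1] addr=0x168 blk=22 s=2: L1-HIT | VC []
  [2] addr=0x46 blk=4 s=0: MISS | VC []
  [3] addr=0x143 blk=20 s=0: MISS | VC [4]
  [4] addr=0x14b blk=20 s=0: L1-HIT | VC [4]
  [5] addr=0x47 blk=4 s=0: VC-HIT | VC [20]
  [6] addr=0x166 blk=22 s=2: L1-HIT | VC [20]
  [7] addr=0x4a blk=4 s=0: L1-HIT | VC [20]
  [8] addr=0x6a blk=6 s=2: MISS | VC [20, 22]
  [9] addr=0x60 blk=6 s=2: L1-HIT | VC [20, 22]
  [10] addr=0x65 blk=6 s=2: L1-HIT | VC [20, 22]
  [11] addr=0x48 blk=4 s=0: L1-HIT | VC [20, 22]
  [12] addr=0x89 blk=8 s=0: MISS | VC [20, 22, 4]
  [13] addr=0x4e blk=4 s=0: VC-HIT | VC [20, 22, 8]

OUTCOME = L1-HIT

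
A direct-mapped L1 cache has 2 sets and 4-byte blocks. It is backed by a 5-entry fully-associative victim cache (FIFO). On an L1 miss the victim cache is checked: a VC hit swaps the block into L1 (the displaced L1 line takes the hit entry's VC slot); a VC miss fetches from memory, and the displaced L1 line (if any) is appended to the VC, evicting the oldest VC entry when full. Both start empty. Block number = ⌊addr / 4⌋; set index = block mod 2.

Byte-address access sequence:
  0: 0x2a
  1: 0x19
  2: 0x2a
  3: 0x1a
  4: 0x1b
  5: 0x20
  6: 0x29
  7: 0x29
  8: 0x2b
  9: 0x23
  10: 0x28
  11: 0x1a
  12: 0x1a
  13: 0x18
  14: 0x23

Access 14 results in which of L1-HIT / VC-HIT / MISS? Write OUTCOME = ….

OUTCOME = VC-HIT

  [0] addr=0x2a blk=10 s=0: MISS | VC []
  [1] addr=0x19 blk=6 s=0: MISS | VC [10]
  [2] addr=0x2a blk=10 s=0: VC-HIT | VC [6]
  [3] addr=0x1a blk=6 s=0: VC-HIT | VC [10]
  [4] addr=0x1b blk=6 s=0: L1-HIT | VC [10]
  [5] addr=0x20 blk=8 s=0: MISS | VC [10, 6]
  [6] addr=0x29 blk=10 s=0: VC-HIT | VC [8, 6]
  [7] addr=0x29 blk=10 s=0: L1-HIT | VC [8, 6]
  [8] addr=0x2b blk=10 s=0: L1-HIT | VC [8, 6]
  [9] addr=0x23 blk=8 s=0: VC-HIT | VC [10, 6]
  [10] addr=0x28 blk=10 s=0: VC-HIT | VC [8, 6]
  [11] addr=0x1a blk=6 s=0: VC-HIT | VC [8, 10]
  [12] addr=0x1a blk=6 s=0: L1-HIT | VC [8, 10]
  [13] addr=0x18 blk=6 s=0: L1-HIT | VC [8, 10]
  [14] addr=0x23 blk=8 s=0: VC-HIT | VC [6, 10]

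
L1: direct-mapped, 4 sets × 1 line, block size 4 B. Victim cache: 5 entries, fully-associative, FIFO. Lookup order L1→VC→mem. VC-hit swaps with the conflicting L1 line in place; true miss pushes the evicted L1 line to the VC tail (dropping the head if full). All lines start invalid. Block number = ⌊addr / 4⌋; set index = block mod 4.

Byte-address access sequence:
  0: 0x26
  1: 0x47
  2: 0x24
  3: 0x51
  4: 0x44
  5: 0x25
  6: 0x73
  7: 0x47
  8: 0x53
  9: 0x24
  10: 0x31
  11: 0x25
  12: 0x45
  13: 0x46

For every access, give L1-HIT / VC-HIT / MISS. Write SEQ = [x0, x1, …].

SEQ = [MISS, MISS, VC-HIT, MISS, VC-HIT, VC-HIT, MISS, VC-HIT, VC-HIT, VC-HIT, MISS, L1-HIT, VC-HIT, L1-HIT]

  [0] addr=0x26 blk=9 s=1: MISS | VC []
  [1] addr=0x47 blk=17 s=1: MISS | VC [9]
  [2] addr=0x24 blk=9 s=1: VC-HIT | VC [17]
  [3] addr=0x51 blk=20 s=0: MISS | VC [17]
  [4] addr=0x44 blk=17 s=1: VC-HIT | VC [9]
  [5] addr=0x25 blk=9 s=1: VC-HIT | VC [17]
  [6] addr=0x73 blk=28 s=0: MISS | VC [17, 20]
  [7] addr=0x47 blk=17 s=1: VC-HIT | VC [9, 20]
  [8] addr=0x53 blk=20 s=0: VC-HIT | VC [9, 28]
  [9] addr=0x24 blk=9 s=1: VC-HIT | VC [17, 28]
  [10] addr=0x31 blk=12 s=0: MISS | VC [17, 28, 20]
  [11] addr=0x25 blk=9 s=1: L1-HIT | VC [17, 28, 20]
  [12] addr=0x45 blk=17 s=1: VC-HIT | VC [9, 28, 20]
  [13] addr=0x46 blk=17 s=1: L1-HIT | VC [9, 28, 20]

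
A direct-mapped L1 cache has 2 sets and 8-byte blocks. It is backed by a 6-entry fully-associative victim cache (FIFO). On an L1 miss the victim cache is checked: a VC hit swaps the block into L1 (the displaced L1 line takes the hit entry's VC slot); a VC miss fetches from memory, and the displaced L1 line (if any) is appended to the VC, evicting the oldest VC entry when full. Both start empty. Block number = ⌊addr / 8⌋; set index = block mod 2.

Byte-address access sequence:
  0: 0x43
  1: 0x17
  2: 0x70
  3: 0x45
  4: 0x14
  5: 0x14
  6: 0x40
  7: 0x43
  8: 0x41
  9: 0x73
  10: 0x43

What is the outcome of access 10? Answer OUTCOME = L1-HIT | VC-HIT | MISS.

OUTCOME = VC-HIT

0: 0x43 (blk 8, set 0) → MISS  vc=[]
1: 0x17 (blk 2, set 0) → MISS  vc=[8]
2: 0x70 (blk 14, set 0) → MISS  vc=[8, 2]
3: 0x45 (blk 8, set 0) → VC-HIT  vc=[14, 2]
4: 0x14 (blk 2, set 0) → VC-HIT  vc=[14, 8]
5: 0x14 (blk 2, set 0) → L1-HIT  vc=[14, 8]
6: 0x40 (blk 8, set 0) → VC-HIT  vc=[14, 2]
7: 0x43 (blk 8, set 0) → L1-HIT  vc=[14, 2]
8: 0x41 (blk 8, set 0) → L1-HIT  vc=[14, 2]
9: 0x73 (blk 14, set 0) → VC-HIT  vc=[8, 2]
10: 0x43 (blk 8, set 0) → VC-HIT  vc=[14, 2]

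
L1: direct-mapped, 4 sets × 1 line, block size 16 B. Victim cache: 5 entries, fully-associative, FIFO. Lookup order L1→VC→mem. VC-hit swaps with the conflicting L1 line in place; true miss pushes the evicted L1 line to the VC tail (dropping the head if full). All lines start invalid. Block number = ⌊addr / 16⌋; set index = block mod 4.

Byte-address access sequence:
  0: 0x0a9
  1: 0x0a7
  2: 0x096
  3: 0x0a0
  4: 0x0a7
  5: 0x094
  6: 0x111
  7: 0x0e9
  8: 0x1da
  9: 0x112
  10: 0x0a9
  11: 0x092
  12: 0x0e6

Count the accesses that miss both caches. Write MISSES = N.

MISSES = 5

#0 0xa9→b10/s2 MISS; vc=[]
#1 0xa7→b10/s2 L1-HIT; vc=[]
#2 0x96→b9/s1 MISS; vc=[]
#3 0xa0→b10/s2 L1-HIT; vc=[]
#4 0xa7→b10/s2 L1-HIT; vc=[]
#5 0x94→b9/s1 L1-HIT; vc=[]
#6 0x111→b17/s1 MISS; vc=[9]
#7 0xe9→b14/s2 MISS; vc=[9,10]
#8 0x1da→b29/s1 MISS; vc=[9,10,17]
#9 0x112→b17/s1 VC-HIT; vc=[9,10,29]
#10 0xa9→b10/s2 VC-HIT; vc=[9,14,29]
#11 0x92→b9/s1 VC-HIT; vc=[17,14,29]
#12 0xe6→b14/s2 VC-HIT; vc=[17,10,29]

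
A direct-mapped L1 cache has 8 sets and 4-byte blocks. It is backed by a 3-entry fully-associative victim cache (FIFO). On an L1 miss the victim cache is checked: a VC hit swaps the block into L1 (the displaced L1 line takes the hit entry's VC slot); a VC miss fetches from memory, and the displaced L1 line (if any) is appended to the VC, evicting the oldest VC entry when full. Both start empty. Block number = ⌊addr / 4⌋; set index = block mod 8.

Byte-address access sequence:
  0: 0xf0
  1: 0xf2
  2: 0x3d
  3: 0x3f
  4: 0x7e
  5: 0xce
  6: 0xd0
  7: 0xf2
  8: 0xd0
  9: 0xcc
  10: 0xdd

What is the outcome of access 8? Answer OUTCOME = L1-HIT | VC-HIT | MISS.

OUTCOME = VC-HIT

  [0] addr=0xf0 blk=60 s=4: MISS | VC []
  [1] addr=0xf2 blk=60 s=4: L1-HIT | VC []
  [2] addr=0x3d blk=15 s=7: MISS | VC []
  [3] addr=0x3f blk=15 s=7: L1-HIT | VC []
  [4] addr=0x7e blk=31 s=7: MISS | VC [15]
  [5] addr=0xce blk=51 s=3: MISS | VC [15]
  [6] addr=0xd0 blk=52 s=4: MISS | VC [15, 60]
  [7] addr=0xf2 blk=60 s=4: VC-HIT | VC [15, 52]
  [8] addr=0xd0 blk=52 s=4: VC-HIT | VC [15, 60]
  [9] addr=0xcc blk=51 s=3: L1-HIT | VC [15, 60]
  [10] addr=0xdd blk=55 s=7: MISS | VC [15, 60, 31]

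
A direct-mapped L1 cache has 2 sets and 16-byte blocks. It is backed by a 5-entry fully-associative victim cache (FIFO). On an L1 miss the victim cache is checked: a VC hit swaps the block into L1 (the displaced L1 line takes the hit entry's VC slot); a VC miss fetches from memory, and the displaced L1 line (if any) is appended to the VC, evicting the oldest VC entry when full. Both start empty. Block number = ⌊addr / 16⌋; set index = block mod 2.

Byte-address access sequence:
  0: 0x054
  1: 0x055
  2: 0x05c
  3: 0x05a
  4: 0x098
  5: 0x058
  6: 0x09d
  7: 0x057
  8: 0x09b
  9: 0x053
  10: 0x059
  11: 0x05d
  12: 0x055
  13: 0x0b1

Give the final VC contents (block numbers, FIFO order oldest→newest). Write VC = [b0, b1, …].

VC = [9, 5]

#0 0x54→b5/s1 MISS; vc=[]
#1 0x55→b5/s1 L1-HIT; vc=[]
#2 0x5c→b5/s1 L1-HIT; vc=[]
#3 0x5a→b5/s1 L1-HIT; vc=[]
#4 0x98→b9/s1 MISS; vc=[5]
#5 0x58→b5/s1 VC-HIT; vc=[9]
#6 0x9d→b9/s1 VC-HIT; vc=[5]
#7 0x57→b5/s1 VC-HIT; vc=[9]
#8 0x9b→b9/s1 VC-HIT; vc=[5]
#9 0x53→b5/s1 VC-HIT; vc=[9]
#10 0x59→b5/s1 L1-HIT; vc=[9]
#11 0x5d→b5/s1 L1-HIT; vc=[9]
#12 0x55→b5/s1 L1-HIT; vc=[9]
#13 0xb1→b11/s1 MISS; vc=[9,5]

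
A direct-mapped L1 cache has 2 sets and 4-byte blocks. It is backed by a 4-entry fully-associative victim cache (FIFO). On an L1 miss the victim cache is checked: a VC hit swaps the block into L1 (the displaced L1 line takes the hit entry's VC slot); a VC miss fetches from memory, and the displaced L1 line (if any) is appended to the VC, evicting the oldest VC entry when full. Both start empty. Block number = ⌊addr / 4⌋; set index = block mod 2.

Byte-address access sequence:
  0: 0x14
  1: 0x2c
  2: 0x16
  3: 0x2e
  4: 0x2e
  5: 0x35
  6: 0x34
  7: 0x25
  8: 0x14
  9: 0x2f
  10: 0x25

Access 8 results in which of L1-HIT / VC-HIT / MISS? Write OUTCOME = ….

OUTCOME = VC-HIT

0: 0x14 (blk 5, set 1) → MISS  vc=[]
1: 0x2c (blk 11, set 1) → MISS  vc=[5]
2: 0x16 (blk 5, set 1) → VC-HIT  vc=[11]
3: 0x2e (blk 11, set 1) → VC-HIT  vc=[5]
4: 0x2e (blk 11, set 1) → L1-HIT  vc=[5]
5: 0x35 (blk 13, set 1) → MISS  vc=[5, 11]
6: 0x34 (blk 13, set 1) → L1-HIT  vc=[5, 11]
7: 0x25 (blk 9, set 1) → MISS  vc=[5, 11, 13]
8: 0x14 (blk 5, set 1) → VC-HIT  vc=[9, 11, 13]
9: 0x2f (blk 11, set 1) → VC-HIT  vc=[9, 5, 13]
10: 0x25 (blk 9, set 1) → VC-HIT  vc=[11, 5, 13]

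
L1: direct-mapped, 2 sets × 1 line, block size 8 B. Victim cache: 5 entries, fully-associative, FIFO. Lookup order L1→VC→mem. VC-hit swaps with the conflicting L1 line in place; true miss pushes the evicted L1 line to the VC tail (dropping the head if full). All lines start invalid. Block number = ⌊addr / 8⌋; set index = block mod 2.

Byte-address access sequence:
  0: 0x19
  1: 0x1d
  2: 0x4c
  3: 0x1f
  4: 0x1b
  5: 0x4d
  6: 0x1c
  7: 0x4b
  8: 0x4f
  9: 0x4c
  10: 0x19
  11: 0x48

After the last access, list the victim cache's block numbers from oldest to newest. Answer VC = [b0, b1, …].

  [0] addr=0x19 blk=3 s=1: MISS | VC []
  [1] addr=0x1d blk=3 s=1: L1-HIT | VC []
  [2] addr=0x4c blk=9 s=1: MISS | VC [3]
  [3] addr=0x1f blk=3 s=1: VC-HIT | VC [9]
  [4] addr=0x1b blk=3 s=1: L1-HIT | VC [9]
  [5] addr=0x4d blk=9 s=1: VC-HIT | VC [3]
  [6] addr=0x1c blk=3 s=1: VC-HIT | VC [9]
  [7] addr=0x4b blk=9 s=1: VC-HIT | VC [3]
  [8] addr=0x4f blk=9 s=1: L1-HIT | VC [3]
  [9] addr=0x4c blk=9 s=1: L1-HIT | VC [3]
  [10] addr=0x19 blk=3 s=1: VC-HIT | VC [9]
  [11] addr=0x48 blk=9 s=1: VC-HIT | VC [3]

VC = [3]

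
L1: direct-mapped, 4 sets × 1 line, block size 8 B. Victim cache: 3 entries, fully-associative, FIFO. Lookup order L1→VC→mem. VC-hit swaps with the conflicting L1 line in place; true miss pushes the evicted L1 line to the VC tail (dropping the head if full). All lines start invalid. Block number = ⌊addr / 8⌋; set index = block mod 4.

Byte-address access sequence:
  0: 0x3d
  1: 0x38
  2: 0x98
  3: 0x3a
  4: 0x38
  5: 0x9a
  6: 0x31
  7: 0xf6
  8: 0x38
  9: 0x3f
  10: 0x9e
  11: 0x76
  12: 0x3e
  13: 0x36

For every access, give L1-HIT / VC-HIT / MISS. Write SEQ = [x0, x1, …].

SEQ = [MISS, L1-HIT, MISS, VC-HIT, L1-HIT, VC-HIT, MISS, MISS, VC-HIT, L1-HIT, VC-HIT, MISS, VC-HIT, VC-HIT]

#0 0x3d→b7/s3 MISS; vc=[]
#1 0x38→b7/s3 L1-HIT; vc=[]
#2 0x98→b19/s3 MISS; vc=[7]
#3 0x3a→b7/s3 VC-HIT; vc=[19]
#4 0x38→b7/s3 L1-HIT; vc=[19]
#5 0x9a→b19/s3 VC-HIT; vc=[7]
#6 0x31→b6/s2 MISS; vc=[7]
#7 0xf6→b30/s2 MISS; vc=[7,6]
#8 0x38→b7/s3 VC-HIT; vc=[19,6]
#9 0x3f→b7/s3 L1-HIT; vc=[19,6]
#10 0x9e→b19/s3 VC-HIT; vc=[7,6]
#11 0x76→b14/s2 MISS; vc=[7,6,30]
#12 0x3e→b7/s3 VC-HIT; vc=[19,6,30]
#13 0x36→b6/s2 VC-HIT; vc=[19,14,30]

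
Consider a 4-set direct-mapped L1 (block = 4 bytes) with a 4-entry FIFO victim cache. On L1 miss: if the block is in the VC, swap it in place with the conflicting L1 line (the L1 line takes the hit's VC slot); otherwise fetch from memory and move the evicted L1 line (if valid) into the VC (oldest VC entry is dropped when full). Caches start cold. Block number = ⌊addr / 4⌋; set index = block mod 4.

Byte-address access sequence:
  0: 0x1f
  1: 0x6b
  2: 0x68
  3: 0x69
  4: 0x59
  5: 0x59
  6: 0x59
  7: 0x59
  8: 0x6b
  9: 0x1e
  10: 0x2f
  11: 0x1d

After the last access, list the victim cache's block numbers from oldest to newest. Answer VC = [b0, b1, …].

  [0] addr=0x1f blk=7 s=3: MISS | VC []
  [1] addr=0x6b blk=26 s=2: MISS | VC []
  [2] addr=0x68 blk=26 s=2: L1-HIT | VC []
  [3] addr=0x69 blk=26 s=2: L1-HIT | VC []
  [4] addr=0x59 blk=22 s=2: MISS | VC [26]
  [5] addr=0x59 blk=22 s=2: L1-HIT | VC [26]
  [6] addr=0x59 blk=22 s=2: L1-HIT | VC [26]
  [7] addr=0x59 blk=22 s=2: L1-HIT | VC [26]
  [8] addr=0x6b blk=26 s=2: VC-HIT | VC [22]
  [9] addr=0x1e blk=7 s=3: L1-HIT | VC [22]
  [10] addr=0x2f blk=11 s=3: MISS | VC [22, 7]
  [11] addr=0x1d blk=7 s=3: VC-HIT | VC [22, 11]

VC = [22, 11]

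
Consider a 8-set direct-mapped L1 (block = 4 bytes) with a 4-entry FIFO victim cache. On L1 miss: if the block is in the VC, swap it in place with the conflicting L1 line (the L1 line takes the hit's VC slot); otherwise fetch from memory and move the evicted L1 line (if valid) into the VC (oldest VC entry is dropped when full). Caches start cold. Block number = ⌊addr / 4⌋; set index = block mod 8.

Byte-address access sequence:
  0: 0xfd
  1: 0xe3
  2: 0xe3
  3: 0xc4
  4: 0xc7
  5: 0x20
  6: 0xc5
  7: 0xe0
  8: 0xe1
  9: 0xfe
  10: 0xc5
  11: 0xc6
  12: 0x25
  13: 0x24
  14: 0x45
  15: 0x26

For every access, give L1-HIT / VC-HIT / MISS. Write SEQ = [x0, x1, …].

SEQ = [MISS, MISS, L1-HIT, MISS, L1-HIT, MISS, L1-HIT, VC-HIT, L1-HIT, L1-HIT, L1-HIT, L1-HIT, MISS, L1-HIT, MISS, VC-HIT]

#0 0xfd→b63/s7 MISS; vc=[]
#1 0xe3→b56/s0 MISS; vc=[]
#2 0xe3→b56/s0 L1-HIT; vc=[]
#3 0xc4→b49/s1 MISS; vc=[]
#4 0xc7→b49/s1 L1-HIT; vc=[]
#5 0x20→b8/s0 MISS; vc=[56]
#6 0xc5→b49/s1 L1-HIT; vc=[56]
#7 0xe0→b56/s0 VC-HIT; vc=[8]
#8 0xe1→b56/s0 L1-HIT; vc=[8]
#9 0xfe→b63/s7 L1-HIT; vc=[8]
#10 0xc5→b49/s1 L1-HIT; vc=[8]
#11 0xc6→b49/s1 L1-HIT; vc=[8]
#12 0x25→b9/s1 MISS; vc=[8,49]
#13 0x24→b9/s1 L1-HIT; vc=[8,49]
#14 0x45→b17/s1 MISS; vc=[8,49,9]
#15 0x26→b9/s1 VC-HIT; vc=[8,49,17]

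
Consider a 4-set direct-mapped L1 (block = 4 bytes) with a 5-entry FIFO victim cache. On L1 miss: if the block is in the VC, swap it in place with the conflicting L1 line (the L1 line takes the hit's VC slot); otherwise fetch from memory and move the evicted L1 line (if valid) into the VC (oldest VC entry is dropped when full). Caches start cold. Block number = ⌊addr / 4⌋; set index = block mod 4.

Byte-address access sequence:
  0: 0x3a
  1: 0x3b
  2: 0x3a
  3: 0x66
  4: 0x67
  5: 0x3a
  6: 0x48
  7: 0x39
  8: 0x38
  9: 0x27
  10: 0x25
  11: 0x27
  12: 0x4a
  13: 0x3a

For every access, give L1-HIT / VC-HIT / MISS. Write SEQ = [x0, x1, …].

0: 0x3a (blk 14, set 2) → MISS  vc=[]
1: 0x3b (blk 14, set 2) → L1-HIT  vc=[]
2: 0x3a (blk 14, set 2) → L1-HIT  vc=[]
3: 0x66 (blk 25, set 1) → MISS  vc=[]
4: 0x67 (blk 25, set 1) → L1-HIT  vc=[]
5: 0x3a (blk 14, set 2) → L1-HIT  vc=[]
6: 0x48 (blk 18, set 2) → MISS  vc=[14]
7: 0x39 (blk 14, set 2) → VC-HIT  vc=[18]
8: 0x38 (blk 14, set 2) → L1-HIT  vc=[18]
9: 0x27 (blk 9, set 1) → MISS  vc=[18, 25]
10: 0x25 (blk 9, set 1) → L1-HIT  vc=[18, 25]
11: 0x27 (blk 9, set 1) → L1-HIT  vc=[18, 25]
12: 0x4a (blk 18, set 2) → VC-HIT  vc=[14, 25]
13: 0x3a (blk 14, set 2) → VC-HIT  vc=[18, 25]

SEQ = [MISS, L1-HIT, L1-HIT, MISS, L1-HIT, L1-HIT, MISS, VC-HIT, L1-HIT, MISS, L1-HIT, L1-HIT, VC-HIT, VC-HIT]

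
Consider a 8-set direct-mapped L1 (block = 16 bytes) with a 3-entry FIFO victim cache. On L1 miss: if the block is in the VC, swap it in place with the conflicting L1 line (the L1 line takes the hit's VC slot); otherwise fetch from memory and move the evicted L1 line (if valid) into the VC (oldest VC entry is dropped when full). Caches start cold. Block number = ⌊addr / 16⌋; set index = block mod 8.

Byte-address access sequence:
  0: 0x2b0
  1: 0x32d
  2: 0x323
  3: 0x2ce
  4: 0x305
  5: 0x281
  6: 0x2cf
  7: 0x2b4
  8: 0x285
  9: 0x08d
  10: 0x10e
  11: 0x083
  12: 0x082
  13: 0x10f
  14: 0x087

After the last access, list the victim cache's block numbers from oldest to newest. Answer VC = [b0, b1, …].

VC = [48, 40, 16]

#0 0x2b0→b43/s3 MISS; vc=[]
#1 0x32d→b50/s2 MISS; vc=[]
#2 0x323→b50/s2 L1-HIT; vc=[]
#3 0x2ce→b44/s4 MISS; vc=[]
#4 0x305→b48/s0 MISS; vc=[]
#5 0x281→b40/s0 MISS; vc=[48]
#6 0x2cf→b44/s4 L1-HIT; vc=[48]
#7 0x2b4→b43/s3 L1-HIT; vc=[48]
#8 0x285→b40/s0 L1-HIT; vc=[48]
#9 0x8d→b8/s0 MISS; vc=[48,40]
#10 0x10e→b16/s0 MISS; vc=[48,40,8]
#11 0x83→b8/s0 VC-HIT; vc=[48,40,16]
#12 0x82→b8/s0 L1-HIT; vc=[48,40,16]
#13 0x10f→b16/s0 VC-HIT; vc=[48,40,8]
#14 0x87→b8/s0 VC-HIT; vc=[48,40,16]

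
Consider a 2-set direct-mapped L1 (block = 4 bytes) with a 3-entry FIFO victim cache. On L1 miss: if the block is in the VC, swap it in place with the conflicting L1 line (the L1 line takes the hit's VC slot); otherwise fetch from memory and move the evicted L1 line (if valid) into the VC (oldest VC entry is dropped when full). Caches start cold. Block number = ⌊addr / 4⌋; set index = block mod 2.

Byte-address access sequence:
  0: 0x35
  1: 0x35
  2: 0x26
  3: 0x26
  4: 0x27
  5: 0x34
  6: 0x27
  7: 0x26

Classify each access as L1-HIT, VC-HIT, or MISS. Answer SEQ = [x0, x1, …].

  [0] addr=0x35 blk=13 s=1: MISS | VC []
  [1] addr=0x35 blk=13 s=1: L1-HIT | VC []
  [2] addr=0x26 blk=9 s=1: MISS | VC [13]
  [3] addr=0x26 blk=9 s=1: L1-HIT | VC [13]
  [4] addr=0x27 blk=9 s=1: L1-HIT | VC [13]
  [5] addr=0x34 blk=13 s=1: VC-HIT | VC [9]
  [6] addr=0x27 blk=9 s=1: VC-HIT | VC [13]
  [7] addr=0x26 blk=9 s=1: L1-HIT | VC [13]

SEQ = [MISS, L1-HIT, MISS, L1-HIT, L1-HIT, VC-HIT, VC-HIT, L1-HIT]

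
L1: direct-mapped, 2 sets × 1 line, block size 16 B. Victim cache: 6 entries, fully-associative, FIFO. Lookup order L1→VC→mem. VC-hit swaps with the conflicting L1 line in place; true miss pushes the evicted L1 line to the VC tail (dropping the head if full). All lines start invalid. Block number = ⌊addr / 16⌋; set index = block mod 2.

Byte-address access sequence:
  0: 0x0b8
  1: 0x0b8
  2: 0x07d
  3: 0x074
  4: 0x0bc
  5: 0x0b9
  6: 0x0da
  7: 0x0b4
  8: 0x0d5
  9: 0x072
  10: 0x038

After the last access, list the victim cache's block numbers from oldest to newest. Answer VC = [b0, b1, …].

VC = [13, 11, 7]

0: 0xb8 (blk 11, set 1) → MISS  vc=[]
1: 0xb8 (blk 11, set 1) → L1-HIT  vc=[]
2: 0x7d (blk 7, set 1) → MISS  vc=[11]
3: 0x74 (blk 7, set 1) → L1-HIT  vc=[11]
4: 0xbc (blk 11, set 1) → VC-HIT  vc=[7]
5: 0xb9 (blk 11, set 1) → L1-HIT  vc=[7]
6: 0xda (blk 13, set 1) → MISS  vc=[7, 11]
7: 0xb4 (blk 11, set 1) → VC-HIT  vc=[7, 13]
8: 0xd5 (blk 13, set 1) → VC-HIT  vc=[7, 11]
9: 0x72 (blk 7, set 1) → VC-HIT  vc=[13, 11]
10: 0x38 (blk 3, set 1) → MISS  vc=[13, 11, 7]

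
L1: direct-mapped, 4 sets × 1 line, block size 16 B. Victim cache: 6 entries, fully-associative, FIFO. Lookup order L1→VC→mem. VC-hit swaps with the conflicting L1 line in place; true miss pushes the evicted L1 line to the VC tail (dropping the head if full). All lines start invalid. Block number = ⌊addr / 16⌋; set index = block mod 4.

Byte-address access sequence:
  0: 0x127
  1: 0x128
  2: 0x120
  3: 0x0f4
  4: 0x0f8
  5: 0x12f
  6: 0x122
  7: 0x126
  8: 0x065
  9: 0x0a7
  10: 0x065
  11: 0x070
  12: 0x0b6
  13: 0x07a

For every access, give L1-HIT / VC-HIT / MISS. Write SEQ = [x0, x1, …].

0: 0x127 (blk 18, set 2) → MISS  vc=[]
1: 0x128 (blk 18, set 2) → L1-HIT  vc=[]
2: 0x120 (blk 18, set 2) → L1-HIT  vc=[]
3: 0xf4 (blk 15, set 3) → MISS  vc=[]
4: 0xf8 (blk 15, set 3) → L1-HIT  vc=[]
5: 0x12f (blk 18, set 2) → L1-HIT  vc=[]
6: 0x122 (blk 18, set 2) → L1-HIT  vc=[]
7: 0x126 (blk 18, set 2) → L1-HIT  vc=[]
8: 0x65 (blk 6, set 2) → MISS  vc=[18]
9: 0xa7 (blk 10, set 2) → MISS  vc=[18, 6]
10: 0x65 (blk 6, set 2) → VC-HIT  vc=[18, 10]
11: 0x70 (blk 7, set 3) → MISS  vc=[18, 10, 15]
12: 0xb6 (blk 11, set 3) → MISS  vc=[18, 10, 15, 7]
13: 0x7a (blk 7, set 3) → VC-HIT  vc=[18, 10, 15, 11]

SEQ = [MISS, L1-HIT, L1-HIT, MISS, L1-HIT, L1-HIT, L1-HIT, L1-HIT, MISS, MISS, VC-HIT, MISS, MISS, VC-HIT]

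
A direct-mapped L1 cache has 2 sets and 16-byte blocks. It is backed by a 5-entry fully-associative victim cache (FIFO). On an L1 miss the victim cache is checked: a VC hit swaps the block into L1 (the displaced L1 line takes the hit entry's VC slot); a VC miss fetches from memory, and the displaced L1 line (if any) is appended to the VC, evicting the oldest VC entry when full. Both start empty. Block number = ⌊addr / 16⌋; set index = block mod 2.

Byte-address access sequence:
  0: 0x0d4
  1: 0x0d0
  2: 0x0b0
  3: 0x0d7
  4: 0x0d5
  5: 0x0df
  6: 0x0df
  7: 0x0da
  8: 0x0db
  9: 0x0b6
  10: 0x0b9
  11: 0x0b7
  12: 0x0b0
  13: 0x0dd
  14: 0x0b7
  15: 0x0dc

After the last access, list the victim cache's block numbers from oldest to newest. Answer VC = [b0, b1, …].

VC = [11]

0: 0xd4 (blk 13, set 1) → MISS  vc=[]
1: 0xd0 (blk 13, set 1) → L1-HIT  vc=[]
2: 0xb0 (blk 11, set 1) → MISS  vc=[13]
3: 0xd7 (blk 13, set 1) → VC-HIT  vc=[11]
4: 0xd5 (blk 13, set 1) → L1-HIT  vc=[11]
5: 0xdf (blk 13, set 1) → L1-HIT  vc=[11]
6: 0xdf (blk 13, set 1) → L1-HIT  vc=[11]
7: 0xda (blk 13, set 1) → L1-HIT  vc=[11]
8: 0xdb (blk 13, set 1) → L1-HIT  vc=[11]
9: 0xb6 (blk 11, set 1) → VC-HIT  vc=[13]
10: 0xb9 (blk 11, set 1) → L1-HIT  vc=[13]
11: 0xb7 (blk 11, set 1) → L1-HIT  vc=[13]
12: 0xb0 (blk 11, set 1) → L1-HIT  vc=[13]
13: 0xdd (blk 13, set 1) → VC-HIT  vc=[11]
14: 0xb7 (blk 11, set 1) → VC-HIT  vc=[13]
15: 0xdc (blk 13, set 1) → VC-HIT  vc=[11]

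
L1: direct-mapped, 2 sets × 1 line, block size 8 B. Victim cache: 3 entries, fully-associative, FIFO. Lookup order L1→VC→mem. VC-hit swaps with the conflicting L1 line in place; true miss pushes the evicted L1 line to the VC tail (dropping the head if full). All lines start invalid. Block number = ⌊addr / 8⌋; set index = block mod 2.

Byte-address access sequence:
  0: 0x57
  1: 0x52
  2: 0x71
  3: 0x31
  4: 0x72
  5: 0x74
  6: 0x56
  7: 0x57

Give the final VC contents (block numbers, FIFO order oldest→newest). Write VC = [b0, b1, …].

VC = [14, 6]

  [0] addr=0x57 blk=10 s=0: MISS | VC []
  [1] addr=0x52 blk=10 s=0: L1-HIT | VC []
  [2] addr=0x71 blk=14 s=0: MISS | VC [10]
  [3] addr=0x31 blk=6 s=0: MISS | VC [10, 14]
  [4] addr=0x72 blk=14 s=0: VC-HIT | VC [10, 6]
  [5] addr=0x74 blk=14 s=0: L1-HIT | VC [10, 6]
  [6] addr=0x56 blk=10 s=0: VC-HIT | VC [14, 6]
  [7] addr=0x57 blk=10 s=0: L1-HIT | VC [14, 6]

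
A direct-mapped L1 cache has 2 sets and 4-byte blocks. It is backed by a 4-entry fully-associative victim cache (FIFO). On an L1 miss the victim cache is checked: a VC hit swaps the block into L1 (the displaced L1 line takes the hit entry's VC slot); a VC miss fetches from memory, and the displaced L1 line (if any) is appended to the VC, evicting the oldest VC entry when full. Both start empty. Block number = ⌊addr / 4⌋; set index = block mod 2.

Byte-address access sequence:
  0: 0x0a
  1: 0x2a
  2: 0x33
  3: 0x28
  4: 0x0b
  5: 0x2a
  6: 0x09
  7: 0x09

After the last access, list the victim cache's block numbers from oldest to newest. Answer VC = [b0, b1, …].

#0 0xa→b2/s0 MISS; vc=[]
#1 0x2a→b10/s0 MISS; vc=[2]
#2 0x33→b12/s0 MISS; vc=[2,10]
#3 0x28→b10/s0 VC-HIT; vc=[2,12]
#4 0xb→b2/s0 VC-HIT; vc=[10,12]
#5 0x2a→b10/s0 VC-HIT; vc=[2,12]
#6 0x9→b2/s0 VC-HIT; vc=[10,12]
#7 0x9→b2/s0 L1-HIT; vc=[10,12]

VC = [10, 12]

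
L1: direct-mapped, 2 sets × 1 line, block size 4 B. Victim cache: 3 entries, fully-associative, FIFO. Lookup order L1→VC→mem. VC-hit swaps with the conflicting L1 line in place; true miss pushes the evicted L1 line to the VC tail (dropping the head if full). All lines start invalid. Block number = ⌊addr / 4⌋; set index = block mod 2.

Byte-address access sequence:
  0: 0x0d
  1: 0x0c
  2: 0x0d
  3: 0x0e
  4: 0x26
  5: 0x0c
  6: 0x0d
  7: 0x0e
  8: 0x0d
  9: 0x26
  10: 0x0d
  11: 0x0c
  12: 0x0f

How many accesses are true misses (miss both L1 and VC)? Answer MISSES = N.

0: 0xd (blk 3, set 1) → MISS  vc=[]
1: 0xc (blk 3, set 1) → L1-HIT  vc=[]
2: 0xd (blk 3, set 1) → L1-HIT  vc=[]
3: 0xe (blk 3, set 1) → L1-HIT  vc=[]
4: 0x26 (blk 9, set 1) → MISS  vc=[3]
5: 0xc (blk 3, set 1) → VC-HIT  vc=[9]
6: 0xd (blk 3, set 1) → L1-HIT  vc=[9]
7: 0xe (blk 3, set 1) → L1-HIT  vc=[9]
8: 0xd (blk 3, set 1) → L1-HIT  vc=[9]
9: 0x26 (blk 9, set 1) → VC-HIT  vc=[3]
10: 0xd (blk 3, set 1) → VC-HIT  vc=[9]
11: 0xc (blk 3, set 1) → L1-HIT  vc=[9]
12: 0xf (blk 3, set 1) → L1-HIT  vc=[9]

MISSES = 2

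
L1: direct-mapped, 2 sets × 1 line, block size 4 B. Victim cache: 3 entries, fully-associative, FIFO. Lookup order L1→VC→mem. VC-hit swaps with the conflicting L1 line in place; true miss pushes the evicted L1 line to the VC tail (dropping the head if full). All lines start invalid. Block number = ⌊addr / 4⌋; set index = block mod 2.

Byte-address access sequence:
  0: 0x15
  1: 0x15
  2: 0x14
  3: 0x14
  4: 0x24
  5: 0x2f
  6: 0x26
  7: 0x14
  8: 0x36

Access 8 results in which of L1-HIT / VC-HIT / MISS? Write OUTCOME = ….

#0 0x15→b5/s1 MISS; vc=[]
#1 0x15→b5/s1 L1-HIT; vc=[]
#2 0x14→b5/s1 L1-HIT; vc=[]
#3 0x14→b5/s1 L1-HIT; vc=[]
#4 0x24→b9/s1 MISS; vc=[5]
#5 0x2f→b11/s1 MISS; vc=[5,9]
#6 0x26→b9/s1 VC-HIT; vc=[5,11]
#7 0x14→b5/s1 VC-HIT; vc=[9,11]
#8 0x36→b13/s1 MISS; vc=[9,11,5]

OUTCOME = MISS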